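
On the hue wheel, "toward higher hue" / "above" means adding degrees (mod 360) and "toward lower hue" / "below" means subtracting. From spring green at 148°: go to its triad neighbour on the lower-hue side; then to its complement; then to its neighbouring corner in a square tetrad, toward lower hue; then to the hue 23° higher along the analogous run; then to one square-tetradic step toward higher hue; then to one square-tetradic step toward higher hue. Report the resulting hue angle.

−120° (triadic ↓): 148 − 120 = 28°
+180° (complement): 28 + 180 = 208°
−90° (square ↓): 208 − 90 = 118°
+23° (analog 23° ↑): 118 + 23 = 141°
+90° (square ↑): 141 + 90 = 231°
+90° (square ↑): 231 + 90 = 321°

321°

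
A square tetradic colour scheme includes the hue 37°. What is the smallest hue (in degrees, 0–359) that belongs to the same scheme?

37°

A square tetradic scheme places four hues every 90°.
The full set through 37° is {37°, 127°, 217°, 307°}.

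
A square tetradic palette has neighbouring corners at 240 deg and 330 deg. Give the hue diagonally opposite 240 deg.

60°

A square tetradic scheme places four hues 90° apart; opposite corners are 180° apart.
240 + 180 = 420 → 420 − 360 = 60°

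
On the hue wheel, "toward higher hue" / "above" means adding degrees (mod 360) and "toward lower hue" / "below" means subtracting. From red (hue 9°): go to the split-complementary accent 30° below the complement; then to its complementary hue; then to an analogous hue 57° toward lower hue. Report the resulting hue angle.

282°

+150° (split-comp 30° ↓): 9 + 150 = 159°
+180° (complement): 159 + 180 = 339°
−57° (analog 57° ↓): 339 − 57 = 282°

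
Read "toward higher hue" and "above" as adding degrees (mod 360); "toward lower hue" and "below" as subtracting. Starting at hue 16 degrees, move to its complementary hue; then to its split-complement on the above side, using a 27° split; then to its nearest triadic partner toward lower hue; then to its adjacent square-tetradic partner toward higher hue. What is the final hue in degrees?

13°

16 + 180 = 196°   (complement)
196 + 207 = 403 → 403 − 360 = 43°   (split-comp 27° ↑)
43 − 120 = -77 → -77 + 360 = 283°   (triadic ↓)
283 + 90 = 373 → 373 − 360 = 13°   (square ↑)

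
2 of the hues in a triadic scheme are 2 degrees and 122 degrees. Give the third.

242°

A triad places three hues 120° apart.
The full set through 2° is {2°, 122°, 242°}.
Given {2°, 122°}, the missing hue is 242°.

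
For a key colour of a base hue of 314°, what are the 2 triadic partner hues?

74° and 194°

A triad places three hues 120° apart.
314 + 120 = 434 → 434 − 360 = 74°
314 + 240 = 554 → 554 − 360 = 194°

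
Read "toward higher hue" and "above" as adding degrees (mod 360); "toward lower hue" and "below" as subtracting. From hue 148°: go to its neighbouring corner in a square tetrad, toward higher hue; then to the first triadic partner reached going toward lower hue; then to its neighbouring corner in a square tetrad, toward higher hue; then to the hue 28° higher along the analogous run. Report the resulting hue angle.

236°

148 + 90 = 238°   (square ↑)
238 − 120 = 118°   (triadic ↓)
118 + 90 = 208°   (square ↑)
208 + 28 = 236°   (analog 28° ↑)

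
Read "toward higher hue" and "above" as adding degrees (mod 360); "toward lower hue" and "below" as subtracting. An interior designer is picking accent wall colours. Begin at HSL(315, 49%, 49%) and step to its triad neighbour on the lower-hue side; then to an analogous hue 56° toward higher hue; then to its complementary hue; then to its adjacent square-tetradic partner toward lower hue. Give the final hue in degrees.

341°

315 − 120 = 195°   (triadic ↓)
195 + 56 = 251°   (analog 56° ↑)
251 + 180 = 431 → 431 − 360 = 71°   (complement)
71 − 90 = -19 → -19 + 360 = 341°   (square ↓)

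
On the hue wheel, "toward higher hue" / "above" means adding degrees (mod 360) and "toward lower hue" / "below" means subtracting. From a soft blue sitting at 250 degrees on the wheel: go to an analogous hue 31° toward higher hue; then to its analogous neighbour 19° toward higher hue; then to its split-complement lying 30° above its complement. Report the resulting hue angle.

analog 31° ↑ +31°: 250 + 31 = 281°
analog 19° ↑ +19°: 281 + 19 = 300°
split-comp 30° ↑ +210°: 300 + 210 = 510 → 510 − 360 = 150°

150°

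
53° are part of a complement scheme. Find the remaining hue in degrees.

The complement sits 180° across the wheel.
The full set through 53° is {53°, 233°}.
Given {53°}, the missing hue is 233°.

233°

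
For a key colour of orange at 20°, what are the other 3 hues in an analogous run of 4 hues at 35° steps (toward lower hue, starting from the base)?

20 − 35 = -15 → -15 + 360 = 345°
20 − 70 = -50 → -50 + 360 = 310°
20 − 105 = -85 → -85 + 360 = 275°

345°, 310°, and 275°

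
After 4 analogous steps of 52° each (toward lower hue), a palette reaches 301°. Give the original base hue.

4 steps of 52° (toward lower hue) give a net shift of −208°.
Start = end − shift: 301 + 208 = 509 → 509 − 360 = 149°

149°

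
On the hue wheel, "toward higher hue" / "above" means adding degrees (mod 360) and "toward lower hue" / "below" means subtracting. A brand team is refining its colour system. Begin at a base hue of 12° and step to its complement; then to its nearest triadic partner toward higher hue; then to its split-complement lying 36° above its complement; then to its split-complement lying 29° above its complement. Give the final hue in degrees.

complement +180°: 12 + 180 = 192°
triadic ↑ +120°: 192 + 120 = 312°
split-comp 36° ↑ +216°: 312 + 216 = 528 → 528 − 360 = 168°
split-comp 29° ↑ +209°: 168 + 209 = 377 → 377 − 360 = 17°

17°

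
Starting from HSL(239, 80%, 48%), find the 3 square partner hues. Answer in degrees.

A square tetradic scheme places four hues every 90°.
239 + 90 = 329°
239 + 180 = 419 → 419 − 360 = 59°
239 + 270 = 509 → 509 − 360 = 149°

329°, 59°, 149°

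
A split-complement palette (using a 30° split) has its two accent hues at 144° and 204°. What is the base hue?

The accents sit 30° either side of the complement, so the complement is their short-arc midpoint on the wheel.
Short-arc midpoint of 144° and 204°: 174°.
Base is 180° from the complement: 174 − 180 = -6 → -6 + 360 = 354°

354°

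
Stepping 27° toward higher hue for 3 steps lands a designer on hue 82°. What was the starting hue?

1°

3 steps of 27° (toward higher hue) give a net shift of +81°.
Start = end − shift: 82 − 81 = 1°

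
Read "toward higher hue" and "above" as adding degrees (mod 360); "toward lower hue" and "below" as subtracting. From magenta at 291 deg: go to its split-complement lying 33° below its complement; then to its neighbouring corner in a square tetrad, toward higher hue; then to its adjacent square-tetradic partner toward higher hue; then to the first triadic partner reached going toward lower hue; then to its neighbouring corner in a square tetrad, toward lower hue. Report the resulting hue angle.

48°

+147° (split-comp 33° ↓): 291 + 147 = 438 → 438 − 360 = 78°
+90° (square ↑): 78 + 90 = 168°
+90° (square ↑): 168 + 90 = 258°
−120° (triadic ↓): 258 − 120 = 138°
−90° (square ↓): 138 − 90 = 48°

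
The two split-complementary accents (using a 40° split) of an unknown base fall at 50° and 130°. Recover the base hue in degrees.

The accents sit 40° either side of the complement, so the complement is their short-arc midpoint on the wheel.
Short-arc midpoint of 50° and 130°: 90°.
Base is 180° from the complement: 90 − 180 = -90 → -90 + 360 = 270°

270°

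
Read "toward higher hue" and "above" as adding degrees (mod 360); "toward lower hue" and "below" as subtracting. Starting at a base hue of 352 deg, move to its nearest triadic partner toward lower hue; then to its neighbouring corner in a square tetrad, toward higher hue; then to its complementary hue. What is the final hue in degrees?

triadic ↓ −120°: 352 − 120 = 232°
square ↑ +90°: 232 + 90 = 322°
complement +180°: 322 + 180 = 502 → 502 − 360 = 142°

142°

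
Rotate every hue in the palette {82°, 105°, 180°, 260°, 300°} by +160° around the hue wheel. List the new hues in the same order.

242°, 265°, 340°, 60°, 100°

82 + 160 = 242°
105 + 160 = 265°
180 + 160 = 340°
260 + 160 = 420 → 420 − 360 = 60°
300 + 160 = 460 → 460 − 360 = 100°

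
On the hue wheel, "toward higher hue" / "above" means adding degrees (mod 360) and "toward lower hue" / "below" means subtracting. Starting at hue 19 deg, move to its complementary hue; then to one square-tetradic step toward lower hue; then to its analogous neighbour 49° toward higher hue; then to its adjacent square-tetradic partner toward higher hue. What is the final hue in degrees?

248°

+180° (complement): 19 + 180 = 199°
−90° (square ↓): 199 − 90 = 109°
+49° (analog 49° ↑): 109 + 49 = 158°
+90° (square ↑): 158 + 90 = 248°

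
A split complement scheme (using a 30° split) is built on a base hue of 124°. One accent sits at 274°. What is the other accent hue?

334°

Split-complementary hues sit 30° either side of the complement.
Complement of the base 124°: 124 + 180 = 304°
The given accent 274° is 30° one side of 304°; the other accent sits 30° the other side: 304 + 30 = 334°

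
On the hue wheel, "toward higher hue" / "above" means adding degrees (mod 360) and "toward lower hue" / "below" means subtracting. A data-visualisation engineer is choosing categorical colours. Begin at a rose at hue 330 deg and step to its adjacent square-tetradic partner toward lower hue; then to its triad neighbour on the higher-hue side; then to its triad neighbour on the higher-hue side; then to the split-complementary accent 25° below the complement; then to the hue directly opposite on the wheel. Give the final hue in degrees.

95°

−90° (square ↓): 330 − 90 = 240°
+120° (triadic ↑): 240 + 120 = 360 → 360 − 360 = 0°
+120° (triadic ↑): 0 + 120 = 120°
+155° (split-comp 25° ↓): 120 + 155 = 275°
+180° (complement): 275 + 180 = 455 → 455 − 360 = 95°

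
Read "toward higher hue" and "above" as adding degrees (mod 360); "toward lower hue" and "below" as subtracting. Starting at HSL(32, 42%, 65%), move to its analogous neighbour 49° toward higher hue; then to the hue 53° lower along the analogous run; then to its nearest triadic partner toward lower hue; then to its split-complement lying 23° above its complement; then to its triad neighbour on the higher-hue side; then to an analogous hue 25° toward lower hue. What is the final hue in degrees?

32 + 49 = 81°   (analog 49° ↑)
81 − 53 = 28°   (analog 53° ↓)
28 − 120 = -92 → -92 + 360 = 268°   (triadic ↓)
268 + 203 = 471 → 471 − 360 = 111°   (split-comp 23° ↑)
111 + 120 = 231°   (triadic ↑)
231 − 25 = 206°   (analog 25° ↓)

206°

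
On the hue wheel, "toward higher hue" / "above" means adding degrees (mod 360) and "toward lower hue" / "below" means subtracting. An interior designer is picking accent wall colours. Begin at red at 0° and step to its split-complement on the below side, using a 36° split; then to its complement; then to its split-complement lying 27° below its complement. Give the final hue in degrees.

+144° (split-comp 36° ↓): 0 + 144 = 144°
+180° (complement): 144 + 180 = 324°
+153° (split-comp 27° ↓): 324 + 153 = 477 → 477 − 360 = 117°

117°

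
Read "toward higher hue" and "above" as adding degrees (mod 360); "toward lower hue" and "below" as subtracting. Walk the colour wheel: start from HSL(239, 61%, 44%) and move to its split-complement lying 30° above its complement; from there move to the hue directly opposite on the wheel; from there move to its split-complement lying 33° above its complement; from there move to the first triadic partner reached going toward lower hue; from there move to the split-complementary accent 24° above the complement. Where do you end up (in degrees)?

+210° (split-comp 30° ↑): 239 + 210 = 449 → 449 − 360 = 89°
+180° (complement): 89 + 180 = 269°
+213° (split-comp 33° ↑): 269 + 213 = 482 → 482 − 360 = 122°
−120° (triadic ↓): 122 − 120 = 2°
+204° (split-comp 24° ↑): 2 + 204 = 206°

206°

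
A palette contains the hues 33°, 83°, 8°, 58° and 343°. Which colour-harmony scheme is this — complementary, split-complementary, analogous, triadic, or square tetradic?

analogous

Sort the hues: 8°, 33°, 58°, 83°, 343°.
Successive gaps around the wheel: 25°, 25°, 25°, 260°, 25°.
A run of hues at equal small steps (25°) with one large closing gap is an analogous group.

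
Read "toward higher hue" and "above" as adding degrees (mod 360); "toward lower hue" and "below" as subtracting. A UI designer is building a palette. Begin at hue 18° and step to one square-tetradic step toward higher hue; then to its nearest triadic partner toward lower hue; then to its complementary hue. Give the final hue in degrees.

168°

18 + 90 = 108°   (square ↑)
108 − 120 = -12 → -12 + 360 = 348°   (triadic ↓)
348 + 180 = 528 → 528 − 360 = 168°   (complement)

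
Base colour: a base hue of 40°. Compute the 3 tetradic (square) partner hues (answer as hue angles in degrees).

130°, 220°, 310°

A square tetradic scheme places four hues every 90°.
40 + 90 = 130°
40 + 180 = 220°
40 + 270 = 310°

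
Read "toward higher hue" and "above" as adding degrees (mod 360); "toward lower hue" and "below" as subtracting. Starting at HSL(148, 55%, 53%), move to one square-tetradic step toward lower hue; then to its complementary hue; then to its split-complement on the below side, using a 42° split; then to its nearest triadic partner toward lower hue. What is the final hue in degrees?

148 − 90 = 58°   (square ↓)
58 + 180 = 238°   (complement)
238 + 138 = 376 → 376 − 360 = 16°   (split-comp 42° ↓)
16 − 120 = -104 → -104 + 360 = 256°   (triadic ↓)

256°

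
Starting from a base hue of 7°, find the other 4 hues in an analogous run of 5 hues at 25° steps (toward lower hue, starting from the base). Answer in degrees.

Analogous hues sit every 25° along the wheel.
7 − 25 = -18 → -18 + 360 = 342°
7 − 50 = -43 → -43 + 360 = 317°
7 − 75 = -68 → -68 + 360 = 292°
7 − 100 = -93 → -93 + 360 = 267°

342°, 317°, 292° and 267°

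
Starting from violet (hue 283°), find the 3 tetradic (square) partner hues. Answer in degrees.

A square tetradic scheme places four hues every 90°.
283 + 90 = 373 → 373 − 360 = 13°
283 + 180 = 463 → 463 − 360 = 103°
283 + 270 = 553 → 553 − 360 = 193°

13°, 103° and 193°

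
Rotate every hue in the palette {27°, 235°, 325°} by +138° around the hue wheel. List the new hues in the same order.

27 + 138 = 165°
235 + 138 = 373 → 373 − 360 = 13°
325 + 138 = 463 → 463 − 360 = 103°

165°, 13°, 103°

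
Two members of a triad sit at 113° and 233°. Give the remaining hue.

A triad spaces three hues 120° apart.
The full set is {113°, 233°, 353°}.

353°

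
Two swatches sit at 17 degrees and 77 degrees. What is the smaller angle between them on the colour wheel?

60°

|17 − 77| = 60.
60 ≤ 180, so the shorter arc is 60°.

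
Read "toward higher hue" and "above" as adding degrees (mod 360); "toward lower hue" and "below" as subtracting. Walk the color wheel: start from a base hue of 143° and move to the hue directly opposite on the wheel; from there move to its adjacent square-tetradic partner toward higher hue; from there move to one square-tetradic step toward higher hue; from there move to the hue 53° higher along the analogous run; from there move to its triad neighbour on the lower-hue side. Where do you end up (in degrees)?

143 + 180 = 323°   (complement)
323 + 90 = 413 → 413 − 360 = 53°   (square ↑)
53 + 90 = 143°   (square ↑)
143 + 53 = 196°   (analog 53° ↑)
196 − 120 = 76°   (triadic ↓)

76°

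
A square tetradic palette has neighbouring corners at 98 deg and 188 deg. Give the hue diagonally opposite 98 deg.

278°

A square tetradic scheme places four hues 90° apart; opposite corners are 180° apart.
98 + 180 = 278°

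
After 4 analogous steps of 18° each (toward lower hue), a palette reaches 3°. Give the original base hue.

75°

4 steps of 18° (toward lower hue) give a net shift of −72°.
Start = end − shift: 3 + 72 = 75°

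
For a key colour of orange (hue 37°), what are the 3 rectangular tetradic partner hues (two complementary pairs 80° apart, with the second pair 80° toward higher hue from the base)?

A rectangular tetradic uses two complementary pairs 80° apart: offsets 0°, 80°, 180°, 260°.
37 + 80 = 117°
37 + 180 = 217°
37 + 260 = 297°

117°, 217° and 297°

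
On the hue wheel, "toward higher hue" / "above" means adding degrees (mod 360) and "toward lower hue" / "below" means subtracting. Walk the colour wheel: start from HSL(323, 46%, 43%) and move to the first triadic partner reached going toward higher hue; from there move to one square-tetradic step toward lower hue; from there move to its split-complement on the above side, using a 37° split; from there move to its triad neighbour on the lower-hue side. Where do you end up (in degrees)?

90°

323 + 120 = 443 → 443 − 360 = 83°   (triadic ↑)
83 − 90 = -7 → -7 + 360 = 353°   (square ↓)
353 + 217 = 570 → 570 − 360 = 210°   (split-comp 37° ↑)
210 − 120 = 90°   (triadic ↓)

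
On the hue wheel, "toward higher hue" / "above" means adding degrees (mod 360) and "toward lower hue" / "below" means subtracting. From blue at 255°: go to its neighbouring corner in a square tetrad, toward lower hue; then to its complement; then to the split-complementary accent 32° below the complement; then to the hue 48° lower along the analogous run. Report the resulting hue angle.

square ↓ −90°: 255 − 90 = 165°
complement +180°: 165 + 180 = 345°
split-comp 32° ↓ +148°: 345 + 148 = 493 → 493 − 360 = 133°
analog 48° ↓ −48°: 133 − 48 = 85°

85°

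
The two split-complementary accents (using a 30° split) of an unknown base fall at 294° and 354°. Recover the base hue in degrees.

144°

The accents sit 30° either side of the complement, so the complement is their short-arc midpoint on the wheel.
Short-arc midpoint of 294° and 354°: 324°.
Base is 180° from the complement: 324 − 180 = 144°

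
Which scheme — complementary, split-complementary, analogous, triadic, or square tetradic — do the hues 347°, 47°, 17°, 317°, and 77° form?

analogous

Sort the hues: 17°, 47°, 77°, 317°, 347°.
Successive gaps around the wheel: 30°, 30°, 240°, 30°, 30°.
A run of hues at equal small steps (30°) with one large closing gap is an analogous group.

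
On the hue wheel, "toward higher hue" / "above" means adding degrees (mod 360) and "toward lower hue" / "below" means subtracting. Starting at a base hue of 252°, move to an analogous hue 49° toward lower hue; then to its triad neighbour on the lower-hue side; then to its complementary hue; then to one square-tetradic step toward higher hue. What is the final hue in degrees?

353°

−49° (analog 49° ↓): 252 − 49 = 203°
−120° (triadic ↓): 203 − 120 = 83°
+180° (complement): 83 + 180 = 263°
+90° (square ↑): 263 + 90 = 353°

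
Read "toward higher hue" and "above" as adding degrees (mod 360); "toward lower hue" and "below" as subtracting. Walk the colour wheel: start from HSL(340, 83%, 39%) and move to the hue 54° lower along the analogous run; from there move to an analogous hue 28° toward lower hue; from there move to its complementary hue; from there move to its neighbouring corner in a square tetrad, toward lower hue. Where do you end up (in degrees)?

340 − 54 = 286°   (analog 54° ↓)
286 − 28 = 258°   (analog 28° ↓)
258 + 180 = 438 → 438 − 360 = 78°   (complement)
78 − 90 = -12 → -12 + 360 = 348°   (square ↓)

348°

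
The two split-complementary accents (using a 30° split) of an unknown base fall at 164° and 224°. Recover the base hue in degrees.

The accents sit 30° either side of the complement, so the complement is their short-arc midpoint on the wheel.
Short-arc midpoint of 164° and 224°: 194°.
Base is 180° from the complement: 194 − 180 = 14°

14°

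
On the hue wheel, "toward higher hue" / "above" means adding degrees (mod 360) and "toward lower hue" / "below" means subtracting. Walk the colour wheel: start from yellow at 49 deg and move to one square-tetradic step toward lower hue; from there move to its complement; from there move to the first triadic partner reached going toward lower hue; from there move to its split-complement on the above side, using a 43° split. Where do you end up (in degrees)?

242°

−90° (square ↓): 49 − 90 = -41 → -41 + 360 = 319°
+180° (complement): 319 + 180 = 499 → 499 − 360 = 139°
−120° (triadic ↓): 139 − 120 = 19°
+223° (split-comp 43° ↑): 19 + 223 = 242°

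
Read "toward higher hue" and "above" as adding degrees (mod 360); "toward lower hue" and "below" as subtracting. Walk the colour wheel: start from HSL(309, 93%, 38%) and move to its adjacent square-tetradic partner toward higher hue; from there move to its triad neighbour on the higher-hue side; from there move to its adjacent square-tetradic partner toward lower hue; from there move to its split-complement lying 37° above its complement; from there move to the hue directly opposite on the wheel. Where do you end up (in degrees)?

106°

309 + 90 = 399 → 399 − 360 = 39°   (square ↑)
39 + 120 = 159°   (triadic ↑)
159 − 90 = 69°   (square ↓)
69 + 217 = 286°   (split-comp 37° ↑)
286 + 180 = 466 → 466 − 360 = 106°   (complement)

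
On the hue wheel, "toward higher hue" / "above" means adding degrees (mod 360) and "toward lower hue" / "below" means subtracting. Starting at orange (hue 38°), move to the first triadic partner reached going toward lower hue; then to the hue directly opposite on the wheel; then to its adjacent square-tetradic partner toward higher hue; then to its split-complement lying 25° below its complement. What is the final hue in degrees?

−120° (triadic ↓): 38 − 120 = -82 → -82 + 360 = 278°
+180° (complement): 278 + 180 = 458 → 458 − 360 = 98°
+90° (square ↑): 98 + 90 = 188°
+155° (split-comp 25° ↓): 188 + 155 = 343°

343°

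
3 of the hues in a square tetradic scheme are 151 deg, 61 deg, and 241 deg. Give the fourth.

A square tetradic scheme places four hues every 90°.
The full set through 61° is {61°, 151°, 241°, 331°}.
Given {61°, 151°, 241°}, the missing hue is 331°.

331°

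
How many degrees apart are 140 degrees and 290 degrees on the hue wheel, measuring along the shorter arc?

150°

|140 − 290| = 150.
150 ≤ 180, so the shorter arc is 150°.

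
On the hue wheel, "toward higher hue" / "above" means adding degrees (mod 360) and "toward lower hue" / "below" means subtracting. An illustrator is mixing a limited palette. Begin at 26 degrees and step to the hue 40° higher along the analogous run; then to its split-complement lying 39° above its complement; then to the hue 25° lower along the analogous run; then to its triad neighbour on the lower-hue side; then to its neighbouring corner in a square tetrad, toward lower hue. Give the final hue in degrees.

50°

26 + 40 = 66°   (analog 40° ↑)
66 + 219 = 285°   (split-comp 39° ↑)
285 − 25 = 260°   (analog 25° ↓)
260 − 120 = 140°   (triadic ↓)
140 − 90 = 50°   (square ↓)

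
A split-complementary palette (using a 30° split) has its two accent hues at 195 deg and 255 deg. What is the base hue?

The accents sit 30° either side of the complement, so the complement is their short-arc midpoint on the wheel.
Short-arc midpoint of 195° and 255°: 225°.
Base is 180° from the complement: 225 − 180 = 45°

45°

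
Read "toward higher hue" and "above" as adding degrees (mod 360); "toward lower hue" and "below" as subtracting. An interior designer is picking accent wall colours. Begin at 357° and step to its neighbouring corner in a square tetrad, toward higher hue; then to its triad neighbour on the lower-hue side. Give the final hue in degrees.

327°

357 + 90 = 447 → 447 − 360 = 87°   (square ↑)
87 − 120 = -33 → -33 + 360 = 327°   (triadic ↓)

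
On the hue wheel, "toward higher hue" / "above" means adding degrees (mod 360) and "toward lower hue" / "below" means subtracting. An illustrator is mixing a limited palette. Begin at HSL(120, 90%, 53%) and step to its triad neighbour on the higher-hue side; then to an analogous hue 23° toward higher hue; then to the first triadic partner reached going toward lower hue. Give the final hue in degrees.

143°

+120° (triadic ↑): 120 + 120 = 240°
+23° (analog 23° ↑): 240 + 23 = 263°
−120° (triadic ↓): 263 − 120 = 143°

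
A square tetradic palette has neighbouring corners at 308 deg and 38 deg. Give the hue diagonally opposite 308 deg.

A square tetradic scheme places four hues 90° apart; opposite corners are 180° apart.
308 + 180 = 488 → 488 − 360 = 128°

128°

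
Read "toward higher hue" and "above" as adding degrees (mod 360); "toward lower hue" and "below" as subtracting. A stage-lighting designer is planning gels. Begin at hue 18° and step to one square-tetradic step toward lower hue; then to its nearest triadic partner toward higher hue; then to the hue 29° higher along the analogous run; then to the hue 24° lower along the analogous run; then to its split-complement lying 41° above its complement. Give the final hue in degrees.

square ↓ −90°: 18 − 90 = -72 → -72 + 360 = 288°
triadic ↑ +120°: 288 + 120 = 408 → 408 − 360 = 48°
analog 29° ↑ +29°: 48 + 29 = 77°
analog 24° ↓ −24°: 77 − 24 = 53°
split-comp 41° ↑ +221°: 53 + 221 = 274°

274°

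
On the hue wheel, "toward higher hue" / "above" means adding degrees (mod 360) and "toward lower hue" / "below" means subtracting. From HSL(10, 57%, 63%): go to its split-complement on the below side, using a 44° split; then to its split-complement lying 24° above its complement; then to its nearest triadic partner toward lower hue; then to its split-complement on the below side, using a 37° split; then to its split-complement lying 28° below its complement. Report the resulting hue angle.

+136° (split-comp 44° ↓): 10 + 136 = 146°
+204° (split-comp 24° ↑): 146 + 204 = 350°
−120° (triadic ↓): 350 − 120 = 230°
+143° (split-comp 37° ↓): 230 + 143 = 373 → 373 − 360 = 13°
+152° (split-comp 28° ↓): 13 + 152 = 165°

165°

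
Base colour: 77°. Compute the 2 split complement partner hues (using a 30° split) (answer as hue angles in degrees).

227° and 287°

Split-complementary hues sit 30° either side of the complement.
Complement of 77°: 77 + 180 = 257°
257 − 30 = 227°
257 + 30 = 287°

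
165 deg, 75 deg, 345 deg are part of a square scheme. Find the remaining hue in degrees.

A square tetradic scheme places four hues every 90°.
The full set through 75° is {75°, 165°, 255°, 345°}.
Given {75°, 165°, 345°}, the missing hue is 255°.

255°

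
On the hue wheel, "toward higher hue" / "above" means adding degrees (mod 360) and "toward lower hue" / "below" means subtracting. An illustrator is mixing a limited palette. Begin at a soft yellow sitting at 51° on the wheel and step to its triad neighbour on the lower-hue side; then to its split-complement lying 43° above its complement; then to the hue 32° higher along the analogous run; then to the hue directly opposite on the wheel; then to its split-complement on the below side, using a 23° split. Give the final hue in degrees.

triadic ↓ −120°: 51 − 120 = -69 → -69 + 360 = 291°
split-comp 43° ↑ +223°: 291 + 223 = 514 → 514 − 360 = 154°
analog 32° ↑ +32°: 154 + 32 = 186°
complement +180°: 186 + 180 = 366 → 366 − 360 = 6°
split-comp 23° ↓ +157°: 6 + 157 = 163°

163°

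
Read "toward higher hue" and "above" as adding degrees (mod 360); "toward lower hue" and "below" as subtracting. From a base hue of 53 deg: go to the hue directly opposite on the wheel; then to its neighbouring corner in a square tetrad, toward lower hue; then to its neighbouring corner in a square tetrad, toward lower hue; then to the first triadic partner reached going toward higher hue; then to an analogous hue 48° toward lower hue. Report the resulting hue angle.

complement +180°: 53 + 180 = 233°
square ↓ −90°: 233 − 90 = 143°
square ↓ −90°: 143 − 90 = 53°
triadic ↑ +120°: 53 + 120 = 173°
analog 48° ↓ −48°: 173 − 48 = 125°

125°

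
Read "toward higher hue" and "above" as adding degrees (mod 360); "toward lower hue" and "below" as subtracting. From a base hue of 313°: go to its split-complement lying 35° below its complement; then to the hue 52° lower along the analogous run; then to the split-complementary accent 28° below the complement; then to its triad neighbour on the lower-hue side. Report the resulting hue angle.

313 + 145 = 458 → 458 − 360 = 98°   (split-comp 35° ↓)
98 − 52 = 46°   (analog 52° ↓)
46 + 152 = 198°   (split-comp 28° ↓)
198 − 120 = 78°   (triadic ↓)

78°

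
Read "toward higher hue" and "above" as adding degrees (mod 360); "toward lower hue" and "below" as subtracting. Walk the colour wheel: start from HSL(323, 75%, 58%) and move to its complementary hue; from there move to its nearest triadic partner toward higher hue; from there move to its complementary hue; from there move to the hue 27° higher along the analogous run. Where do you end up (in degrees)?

110°

323 + 180 = 503 → 503 − 360 = 143°   (complement)
143 + 120 = 263°   (triadic ↑)
263 + 180 = 443 → 443 − 360 = 83°   (complement)
83 + 27 = 110°   (analog 27° ↑)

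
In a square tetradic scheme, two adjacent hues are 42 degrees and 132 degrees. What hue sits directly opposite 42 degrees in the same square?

222°

A square tetradic scheme places four hues 90° apart; opposite corners are 180° apart.
42 + 180 = 222°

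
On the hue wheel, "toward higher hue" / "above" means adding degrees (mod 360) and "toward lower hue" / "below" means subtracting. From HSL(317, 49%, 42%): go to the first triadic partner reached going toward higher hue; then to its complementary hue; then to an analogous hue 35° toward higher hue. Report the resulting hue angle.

292°

+120° (triadic ↑): 317 + 120 = 437 → 437 − 360 = 77°
+180° (complement): 77 + 180 = 257°
+35° (analog 35° ↑): 257 + 35 = 292°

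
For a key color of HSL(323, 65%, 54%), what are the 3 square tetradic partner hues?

53°, 143° and 233°

323 + 90 = 413 → 413 − 360 = 53°
323 + 180 = 503 → 503 − 360 = 143°
323 + 270 = 593 → 593 − 360 = 233°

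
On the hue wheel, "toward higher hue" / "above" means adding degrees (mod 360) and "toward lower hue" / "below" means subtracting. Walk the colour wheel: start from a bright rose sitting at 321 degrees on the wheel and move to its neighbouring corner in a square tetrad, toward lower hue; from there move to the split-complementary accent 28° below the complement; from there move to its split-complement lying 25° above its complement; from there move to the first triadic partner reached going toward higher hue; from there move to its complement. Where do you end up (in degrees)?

square ↓ −90°: 321 − 90 = 231°
split-comp 28° ↓ +152°: 231 + 152 = 383 → 383 − 360 = 23°
split-comp 25° ↑ +205°: 23 + 205 = 228°
triadic ↑ +120°: 228 + 120 = 348°
complement +180°: 348 + 180 = 528 → 528 − 360 = 168°

168°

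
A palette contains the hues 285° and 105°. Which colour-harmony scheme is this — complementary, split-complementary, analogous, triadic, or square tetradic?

Sort the hues: 105°, 285°.
Successive gaps around the wheel: 180°, 180°.
Two hues 180° apart are complementary.

complementary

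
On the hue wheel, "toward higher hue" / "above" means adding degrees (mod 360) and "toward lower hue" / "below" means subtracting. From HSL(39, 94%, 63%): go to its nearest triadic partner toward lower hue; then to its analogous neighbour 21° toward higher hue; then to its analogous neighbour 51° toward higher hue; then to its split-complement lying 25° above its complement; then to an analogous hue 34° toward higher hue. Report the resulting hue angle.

−120° (triadic ↓): 39 − 120 = -81 → -81 + 360 = 279°
+21° (analog 21° ↑): 279 + 21 = 300°
+51° (analog 51° ↑): 300 + 51 = 351°
+205° (split-comp 25° ↑): 351 + 205 = 556 → 556 − 360 = 196°
+34° (analog 34° ↑): 196 + 34 = 230°

230°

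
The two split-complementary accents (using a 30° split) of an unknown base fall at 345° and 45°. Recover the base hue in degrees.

195°

The accents sit 30° either side of the complement, so the complement is their short-arc midpoint on the wheel.
Short-arc midpoint of 345° and 45°: 15°.
Base is 180° from the complement: 15 − 180 = -165 → -165 + 360 = 195°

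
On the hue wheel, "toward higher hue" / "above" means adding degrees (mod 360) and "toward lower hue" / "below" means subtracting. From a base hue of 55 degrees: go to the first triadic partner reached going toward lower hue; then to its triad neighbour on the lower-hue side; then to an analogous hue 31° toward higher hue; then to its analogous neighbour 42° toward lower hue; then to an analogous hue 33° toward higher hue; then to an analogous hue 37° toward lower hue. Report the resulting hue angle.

160°

triadic ↓ −120°: 55 − 120 = -65 → -65 + 360 = 295°
triadic ↓ −120°: 295 − 120 = 175°
analog 31° ↑ +31°: 175 + 31 = 206°
analog 42° ↓ −42°: 206 − 42 = 164°
analog 33° ↑ +33°: 164 + 33 = 197°
analog 37° ↓ −37°: 197 − 37 = 160°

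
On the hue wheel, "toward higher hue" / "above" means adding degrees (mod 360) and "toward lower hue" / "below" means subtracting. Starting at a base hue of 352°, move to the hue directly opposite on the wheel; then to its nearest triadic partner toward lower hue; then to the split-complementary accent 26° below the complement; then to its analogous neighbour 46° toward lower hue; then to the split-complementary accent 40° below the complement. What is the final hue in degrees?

300°

complement +180°: 352 + 180 = 532 → 532 − 360 = 172°
triadic ↓ −120°: 172 − 120 = 52°
split-comp 26° ↓ +154°: 52 + 154 = 206°
analog 46° ↓ −46°: 206 − 46 = 160°
split-comp 40° ↓ +140°: 160 + 140 = 300°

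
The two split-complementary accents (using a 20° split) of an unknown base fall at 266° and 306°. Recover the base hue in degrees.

106°

The accents sit 20° either side of the complement, so the complement is their short-arc midpoint on the wheel.
Short-arc midpoint of 266° and 306°: 286°.
Base is 180° from the complement: 286 − 180 = 106°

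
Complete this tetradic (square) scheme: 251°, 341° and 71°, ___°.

A square tetradic scheme places four hues every 90°.
The full set through 71° is {71°, 161°, 251°, 341°}.
Given {71°, 251°, 341°}, the missing hue is 161°.

161°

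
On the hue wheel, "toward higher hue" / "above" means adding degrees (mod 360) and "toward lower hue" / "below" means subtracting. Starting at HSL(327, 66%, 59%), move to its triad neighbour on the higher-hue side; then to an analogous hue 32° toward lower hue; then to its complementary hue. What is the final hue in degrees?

327 + 120 = 447 → 447 − 360 = 87°   (triadic ↑)
87 − 32 = 55°   (analog 32° ↓)
55 + 180 = 235°   (complement)

235°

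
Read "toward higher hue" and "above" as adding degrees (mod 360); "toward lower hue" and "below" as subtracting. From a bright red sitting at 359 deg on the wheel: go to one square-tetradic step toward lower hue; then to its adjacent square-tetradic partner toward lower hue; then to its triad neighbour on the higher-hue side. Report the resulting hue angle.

−90° (square ↓): 359 − 90 = 269°
−90° (square ↓): 269 − 90 = 179°
+120° (triadic ↑): 179 + 120 = 299°

299°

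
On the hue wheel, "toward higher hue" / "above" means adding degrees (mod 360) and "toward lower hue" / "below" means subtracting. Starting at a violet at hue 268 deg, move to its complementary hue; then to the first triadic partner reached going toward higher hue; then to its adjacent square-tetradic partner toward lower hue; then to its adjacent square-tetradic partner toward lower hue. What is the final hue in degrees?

28°

+180° (complement): 268 + 180 = 448 → 448 − 360 = 88°
+120° (triadic ↑): 88 + 120 = 208°
−90° (square ↓): 208 − 90 = 118°
−90° (square ↓): 118 − 90 = 28°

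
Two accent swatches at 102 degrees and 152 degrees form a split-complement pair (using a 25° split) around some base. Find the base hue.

307°

The accents sit 25° either side of the complement, so the complement is their short-arc midpoint on the wheel.
Short-arc midpoint of 102° and 152°: 127°.
Base is 180° from the complement: 127 − 180 = -53 → -53 + 360 = 307°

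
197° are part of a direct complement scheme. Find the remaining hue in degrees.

The complement sits 180° across the wheel.
The full set through 197° is {17°, 197°}.
Given {197°}, the missing hue is 17°.

17°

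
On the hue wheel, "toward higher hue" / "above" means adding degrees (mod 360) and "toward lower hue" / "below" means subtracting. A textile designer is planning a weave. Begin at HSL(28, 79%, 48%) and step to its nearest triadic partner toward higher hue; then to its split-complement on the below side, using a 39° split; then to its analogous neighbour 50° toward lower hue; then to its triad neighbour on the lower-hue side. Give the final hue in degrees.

119°

28 + 120 = 148°   (triadic ↑)
148 + 141 = 289°   (split-comp 39° ↓)
289 − 50 = 239°   (analog 50° ↓)
239 − 120 = 119°   (triadic ↓)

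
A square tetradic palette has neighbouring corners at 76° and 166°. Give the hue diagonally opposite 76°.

256°

A square tetradic scheme places four hues 90° apart; opposite corners are 180° apart.
76 + 180 = 256°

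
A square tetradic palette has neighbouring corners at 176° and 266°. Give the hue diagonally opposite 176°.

A square tetradic scheme places four hues 90° apart; opposite corners are 180° apart.
176 + 180 = 356°

356°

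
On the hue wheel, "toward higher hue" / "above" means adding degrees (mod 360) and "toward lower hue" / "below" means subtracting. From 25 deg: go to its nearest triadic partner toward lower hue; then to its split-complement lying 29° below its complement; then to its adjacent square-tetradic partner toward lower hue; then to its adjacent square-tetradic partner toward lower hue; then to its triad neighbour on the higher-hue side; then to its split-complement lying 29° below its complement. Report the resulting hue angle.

147°

25 − 120 = -95 → -95 + 360 = 265°   (triadic ↓)
265 + 151 = 416 → 416 − 360 = 56°   (split-comp 29° ↓)
56 − 90 = -34 → -34 + 360 = 326°   (square ↓)
326 − 90 = 236°   (square ↓)
236 + 120 = 356°   (triadic ↑)
356 + 151 = 507 → 507 − 360 = 147°   (split-comp 29° ↓)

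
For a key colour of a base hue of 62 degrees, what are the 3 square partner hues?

152°, 242°, and 332°

A square tetradic scheme places four hues every 90°.
62 + 90 = 152°
62 + 180 = 242°
62 + 270 = 332°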